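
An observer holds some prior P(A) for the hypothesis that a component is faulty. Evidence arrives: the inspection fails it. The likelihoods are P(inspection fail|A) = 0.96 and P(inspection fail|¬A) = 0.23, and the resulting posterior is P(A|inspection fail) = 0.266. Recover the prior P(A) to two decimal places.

Bayes' rule in odds form gives O(A|E) = O(A)·[P(E|A)/P(E|¬A)], hence O(A) = O(A|E)/LR.
Posterior odds = 0.266/(1−0.266) = 0.3624. LR = 0.96/0.23 = 4.1739.
Prior odds = 0.3624/4.1739 = 0.0868, so P(A) = 0.0868/(1+0.0868) ≈ 0.08.

P(A) = 0.08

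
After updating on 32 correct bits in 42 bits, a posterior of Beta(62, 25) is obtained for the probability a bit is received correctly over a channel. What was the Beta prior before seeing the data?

Under Beta–binomial conjugacy the posterior parameters are (a+s, b+f).
So a = 62 − 32 = 30 and b = 25 − 10 = 15.

Beta(30, 15)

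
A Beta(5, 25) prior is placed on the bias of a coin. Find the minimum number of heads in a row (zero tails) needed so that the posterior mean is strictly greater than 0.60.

After k heads and 0 tails the posterior is Beta(5+k, 25), with mean (5+k)/(5+25+k).
Set (5+k)/(30+k) > 0.60 and solve: k > (0.60·30 − 5)/(1 − 0.60) = 32.500.
The smallest integer exceeding 32.500 is 33.

k = 33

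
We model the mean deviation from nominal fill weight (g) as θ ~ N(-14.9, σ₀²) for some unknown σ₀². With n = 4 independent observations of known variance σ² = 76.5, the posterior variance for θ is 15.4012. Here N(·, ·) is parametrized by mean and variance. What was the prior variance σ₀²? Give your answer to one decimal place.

Posterior precision equals prior precision plus data precision: 1/σ_n² = 1/σ₀² + n/σ².
So 1/σ₀² = 1/15.4012 − 4/76.5 = 0.064930 − 0.052288 = 0.012642.
Hence σ₀² = 1/0.012642 ≈ 79.1.

σ₀² = 79.1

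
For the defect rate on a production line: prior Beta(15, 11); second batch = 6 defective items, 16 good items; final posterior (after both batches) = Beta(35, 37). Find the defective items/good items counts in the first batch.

14 defective items and 10 good items

Because Beta–binomial updating is additive in the counts, the combined data contributed (α_post−α_prior, β_post−β_prior) successes and failures.
Total across both batches: 35−15=20 defective items, 37−11=26 good items.
Subtract the second batch: 20−6=14 defective items and 26−16=10 good items.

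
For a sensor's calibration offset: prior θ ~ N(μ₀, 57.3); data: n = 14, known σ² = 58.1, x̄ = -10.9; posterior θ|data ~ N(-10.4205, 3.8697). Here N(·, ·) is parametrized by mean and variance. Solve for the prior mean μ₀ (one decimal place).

μ₀ = -3.8

With known observation variance, the Normal–Normal posterior has precision τ_n = τ₀ + n/σ² and mean μ_n = (τ₀μ₀ + (n/σ²)x̄)/τ_n.
Here τ₀ = 1/57.3 = 0.017452 and τ_data = 14/58.1 = 0.240964, so τ_n = 0.258416.
Rearranging for μ₀: μ₀ = (μ_n·τ_n − τ_data·x̄)/τ₀ = (-10.4205·0.258416 − 0.240964·-10.9) / 0.017452 = -0.066316/0.017452 ≈ -3.8.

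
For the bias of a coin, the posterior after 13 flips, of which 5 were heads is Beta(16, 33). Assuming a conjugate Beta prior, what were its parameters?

Under Beta–binomial conjugacy the posterior parameters are (a+s, b+f).
Subtract the data counts: 16−5=11, 33−8=25.

Beta(11, 25)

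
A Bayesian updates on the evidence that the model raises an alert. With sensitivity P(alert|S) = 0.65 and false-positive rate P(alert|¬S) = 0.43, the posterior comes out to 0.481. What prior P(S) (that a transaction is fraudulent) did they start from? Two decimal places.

Bayes' rule in odds form gives O(S|E) = O(S)·[P(E|S)/P(E|¬S)], hence O(S) = O(S|E)/LR.
Posterior odds = 0.481/(1−0.481) = 0.9268. LR = 0.65/0.43 = 1.5116.
Prior odds = 0.9268/1.5116 = 0.6131, so P(S) = 0.6131/(1+0.6131) ≈ 0.38.

P(S) = 0.38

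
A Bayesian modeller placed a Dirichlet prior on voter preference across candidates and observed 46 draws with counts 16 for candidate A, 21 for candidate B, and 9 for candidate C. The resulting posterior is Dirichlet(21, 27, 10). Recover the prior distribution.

Dirichlet(5, 6, 1)

For a Dirichlet(α) prior with multinomial counts c, the posterior is Dirichlet(α + c) componentwise.
Subtract each count from the matching posterior parameter: 21−16=5, 27−21=6, 10−9=1.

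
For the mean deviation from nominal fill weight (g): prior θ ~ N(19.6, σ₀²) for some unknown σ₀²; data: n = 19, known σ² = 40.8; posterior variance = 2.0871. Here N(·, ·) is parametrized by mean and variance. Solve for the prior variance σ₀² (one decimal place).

For the Normal–Normal model with known σ², precisions add: τ_n = τ₀ + n/σ².
So 1/σ₀² = 1/2.0871 − 19/40.8 = 0.479134 − 0.465686 = 0.013448.
Hence σ₀² = 1/0.013448 ≈ 74.4.

σ₀² = 74.4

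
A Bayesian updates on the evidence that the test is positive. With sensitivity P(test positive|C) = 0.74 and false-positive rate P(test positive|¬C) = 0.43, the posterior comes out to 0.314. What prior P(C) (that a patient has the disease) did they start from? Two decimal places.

P(C) = 0.21

In odds form, posterior odds = prior odds × likelihood ratio, so prior odds = posterior odds ÷ LR.
Posterior odds = 0.314/(1−0.314) = 0.4577. LR = 0.74/0.43 = 1.7209.
Prior odds = 0.4577/1.7209 = 0.2660, so P(C) = 0.2660/(1+0.2660) ≈ 0.21.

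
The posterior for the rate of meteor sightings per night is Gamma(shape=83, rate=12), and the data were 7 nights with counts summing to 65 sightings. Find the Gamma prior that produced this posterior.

Gamma–Poisson conjugacy: posterior shape = α + Σxᵢ, posterior rate = β + n.
So α = 83 − 65 = 18 and β = 12 − 7 = 5.

Gamma(shape=18, rate=5)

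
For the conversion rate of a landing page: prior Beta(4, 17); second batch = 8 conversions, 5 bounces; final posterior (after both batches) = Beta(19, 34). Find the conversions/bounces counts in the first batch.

Sequential conjugate updates are equivalent to a single update on the pooled data, so total successes = posterior α − prior α and total failures = posterior β − prior β.
Total across both batches: 19−4=15 conversions, 34−17=17 bounces.
Subtract the second batch: 15−8=7 conversions and 17−5=12 bounces.

7 conversions and 12 bounces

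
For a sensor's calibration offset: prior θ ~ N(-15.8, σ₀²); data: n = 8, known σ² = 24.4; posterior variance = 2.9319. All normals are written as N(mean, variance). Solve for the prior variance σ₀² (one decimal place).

σ₀² = 75.7

For the Normal–Normal model with known σ², precisions add: τ_n = τ₀ + n/σ².
So 1/σ₀² = 1/2.9319 − 8/24.4 = 0.341076 − 0.327869 = 0.013207.
Hence σ₀² = 1/0.013207 ≈ 75.7.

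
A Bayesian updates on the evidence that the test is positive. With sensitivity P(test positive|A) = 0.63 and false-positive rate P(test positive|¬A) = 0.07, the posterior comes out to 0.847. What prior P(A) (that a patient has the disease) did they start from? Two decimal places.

P(A) = 0.38

In odds form, posterior odds = prior odds × likelihood ratio, so prior odds = posterior odds ÷ LR.
Posterior odds = 0.847/(1−0.847) = 5.5359. LR = 0.63/0.07 = 9.0000.
Prior odds = 5.5359/9.0000 = 0.6151, so P(A) = 0.6151/(1+0.6151) ≈ 0.38.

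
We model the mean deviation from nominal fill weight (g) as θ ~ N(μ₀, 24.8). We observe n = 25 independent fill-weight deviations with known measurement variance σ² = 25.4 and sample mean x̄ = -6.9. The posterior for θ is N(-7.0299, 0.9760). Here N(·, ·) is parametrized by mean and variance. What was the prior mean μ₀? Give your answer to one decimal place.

μ₀ = -10.2

The posterior mean is a precision-weighted average: μ_n = (τ₀μ₀ + τ_data·x̄)/(τ₀+τ_data), with τ₀=1/σ₀² and τ_data=n/σ².
Here τ₀ = 1/24.8 = 0.040323 and τ_data = 25/25.4 = 0.984252, so τ_n = 1.024575.
Rearranging for μ₀: μ₀ = (μ_n·τ_n − τ_data·x̄)/τ₀ = (-7.0299·1.024575 − 0.984252·-6.9) / 0.040323 = -0.411321/0.040323 ≈ -10.2.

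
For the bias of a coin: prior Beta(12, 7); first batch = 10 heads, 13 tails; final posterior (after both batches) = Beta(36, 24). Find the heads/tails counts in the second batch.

14 heads and 4 tails

Because Beta–binomial updating is additive in the counts, the combined data contributed (α_post−α_prior, β_post−β_prior) successes and failures.
Total across both batches: 36−12=24 heads, 24−7=17 tails.
Subtract the first batch: 24−10=14 heads and 17−13=4 tails.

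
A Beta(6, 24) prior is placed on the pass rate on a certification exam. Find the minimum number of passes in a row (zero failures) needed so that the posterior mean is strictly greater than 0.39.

After k passes and 0 failures the posterior is Beta(6+k, 24), with mean (6+k)/(6+24+k).
Set (6+k)/(30+k) > 0.39 and solve: k > (0.39·30 − 6)/(1 − 0.39) = 9.344.
The smallest integer exceeding 9.344 is 10, and checking k=10: (16)/(40) = 0.4000 > 0.39.

k = 10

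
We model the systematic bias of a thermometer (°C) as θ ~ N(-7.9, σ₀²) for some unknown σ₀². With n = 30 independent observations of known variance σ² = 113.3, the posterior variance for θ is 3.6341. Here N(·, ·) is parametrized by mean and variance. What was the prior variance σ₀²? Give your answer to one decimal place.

Posterior precision equals prior precision plus data precision: 1/σ_n² = 1/σ₀² + n/σ².
So 1/σ₀² = 1/3.6341 − 30/113.3 = 0.275171 − 0.264784 = 0.010387.
Hence σ₀² = 1/0.010387 ≈ 96.3.

σ₀² = 96.3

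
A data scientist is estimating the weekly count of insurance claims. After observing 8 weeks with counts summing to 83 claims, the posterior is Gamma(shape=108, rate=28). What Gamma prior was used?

A Gamma(α, β) prior (rate parametrization) on a Poisson rate with n observations summing to S gives posterior Gamma(α+S, β+n).
So α = 108 − 83 = 25 and β = 28 − 8 = 20.

Gamma(shape=25, rate=20)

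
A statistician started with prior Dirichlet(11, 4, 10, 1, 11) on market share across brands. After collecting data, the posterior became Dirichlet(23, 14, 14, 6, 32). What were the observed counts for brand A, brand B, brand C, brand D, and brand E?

For a Dirichlet(α) prior with multinomial counts c, the posterior is Dirichlet(α + c) componentwise.
Counts are posterior − prior componentwise: 23−11=12, 14−4=10, 14−10=4, 6−1=5, 32−11=21.

counts (12, 10, 4, 5, 21)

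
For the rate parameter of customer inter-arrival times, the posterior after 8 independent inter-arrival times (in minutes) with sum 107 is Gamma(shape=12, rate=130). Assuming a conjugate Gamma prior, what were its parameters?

Gamma(shape=4, rate=23)

For an exponential likelihood with a Gamma(α, β) prior on the rate, n observations with total T give posterior Gamma(α+n, β+T).
So α = 12 − 8 = 4 and β = 130 − 107 = 23.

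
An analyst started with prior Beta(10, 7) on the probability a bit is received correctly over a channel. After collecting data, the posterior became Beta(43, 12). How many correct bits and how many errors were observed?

33 correct bits and 5 errors

A Beta(a, b) prior with s successes and f failures in binomial data gives a Beta(a+s, b+f) posterior.
Match parameters: s=43−10=33, f=12−7=5.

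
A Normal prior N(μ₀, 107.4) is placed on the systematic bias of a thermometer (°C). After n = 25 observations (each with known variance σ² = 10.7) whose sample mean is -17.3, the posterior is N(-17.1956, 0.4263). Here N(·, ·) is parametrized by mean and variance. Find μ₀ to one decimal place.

The posterior mean is a precision-weighted average: μ_n = (τ₀μ₀ + τ_data·x̄)/(τ₀+τ_data), with τ₀=1/σ₀² and τ_data=n/σ².
Here τ₀ = 1/107.4 = 0.009311 and τ_data = 25/10.7 = 2.336449, so τ_n = 2.345760.
Rearranging for μ₀: μ₀ = (μ_n·τ_n − τ_data·x̄)/τ₀ = (-17.1956·2.345760 − 2.336449·-17.3) / 0.009311 = 0.083817/0.009311 ≈ 9.0.

μ₀ = 9.0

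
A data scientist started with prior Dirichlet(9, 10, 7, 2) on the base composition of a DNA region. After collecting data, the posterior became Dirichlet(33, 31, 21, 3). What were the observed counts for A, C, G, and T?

counts (24, 21, 14, 1)

For a Dirichlet(α) prior with multinomial counts c, the posterior is Dirichlet(α + c) componentwise.
Counts are posterior − prior componentwise: 33−9=24, 31−10=21, 21−7=14, 3−2=1.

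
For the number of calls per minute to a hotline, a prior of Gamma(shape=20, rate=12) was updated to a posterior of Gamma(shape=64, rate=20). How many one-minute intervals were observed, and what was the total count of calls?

n = 8 one-minute intervals with total 44 calls

A Gamma(α, β) prior (rate parametrization) on a Poisson rate with n observations summing to S gives posterior Gamma(α+S, β+n).
Matching: Σxᵢ = 64 − 20 = 44 and n = 20 − 12 = 8.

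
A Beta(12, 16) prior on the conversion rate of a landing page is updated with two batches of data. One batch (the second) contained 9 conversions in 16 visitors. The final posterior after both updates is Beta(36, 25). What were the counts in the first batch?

15 conversions and 2 bounces

Because Beta–binomial updating is additive in the counts, the combined data contributed (α_post−α_prior, β_post−β_prior) successes and failures.
Total across both batches: 36−12=24 conversions, 25−16=9 bounces.
Subtract the second batch: 24−9=15 conversions and 9−7=2 bounces.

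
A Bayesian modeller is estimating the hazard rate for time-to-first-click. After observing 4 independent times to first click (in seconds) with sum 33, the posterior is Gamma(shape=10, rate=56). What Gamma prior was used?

Gamma(shape=6, rate=23)

For an exponential likelihood with a Gamma(α, β) prior on the rate, n observations with total T give posterior Gamma(α+n, β+T).
So α = 10 − 4 = 6 and β = 56 − 33 = 23.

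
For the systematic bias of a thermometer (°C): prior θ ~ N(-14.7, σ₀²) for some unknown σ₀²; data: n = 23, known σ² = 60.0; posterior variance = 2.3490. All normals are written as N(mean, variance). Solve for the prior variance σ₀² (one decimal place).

Posterior precision equals prior precision plus data precision: 1/σ_n² = 1/σ₀² + n/σ².
So 1/σ₀² = 1/2.3490 − 23/60.0 = 0.425713 − 0.383333 = 0.042380.
Hence σ₀² = 1/0.042380 ≈ 23.6.

σ₀² = 23.6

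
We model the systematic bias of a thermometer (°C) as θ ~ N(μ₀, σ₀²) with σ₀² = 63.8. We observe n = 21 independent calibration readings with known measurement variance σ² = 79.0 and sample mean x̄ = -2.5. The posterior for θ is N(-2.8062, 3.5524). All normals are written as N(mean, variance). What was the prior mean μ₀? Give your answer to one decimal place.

μ₀ = -8.0

The posterior mean is a precision-weighted average: μ_n = (τ₀μ₀ + τ_data·x̄)/(τ₀+τ_data), with τ₀=1/σ₀² and τ_data=n/σ².
Here τ₀ = 1/63.8 = 0.015674 and τ_data = 21/79.0 = 0.265823, so τ_n = 0.281497.
Rearranging for μ₀: μ₀ = (μ_n·τ_n − τ_data·x̄)/τ₀ = (-2.8062·0.281497 − 0.265823·-2.5) / 0.015674 = -0.125379/0.015674 ≈ -8.0.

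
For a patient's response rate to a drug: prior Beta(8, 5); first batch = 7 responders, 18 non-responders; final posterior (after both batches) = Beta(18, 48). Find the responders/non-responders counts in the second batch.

Because Beta–binomial updating is additive in the counts, the combined data contributed (α_post−α_prior, β_post−β_prior) successes and failures.
Total across both batches: 18−8=10 responders, 48−5=43 non-responders.
Subtract the first batch: 10−7=3 responders and 43−18=25 non-responders.

3 responders and 25 non-responders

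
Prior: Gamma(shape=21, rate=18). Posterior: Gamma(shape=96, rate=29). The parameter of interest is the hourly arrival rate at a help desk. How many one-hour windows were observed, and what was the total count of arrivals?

n = 11 one-hour windows with total 75 arrivals

A Gamma(α, β) prior (rate parametrization) on a Poisson rate with n observations summing to S gives posterior Gamma(α+S, β+n).
Matching: Σxᵢ = 96 − 21 = 75 and n = 29 − 18 = 11.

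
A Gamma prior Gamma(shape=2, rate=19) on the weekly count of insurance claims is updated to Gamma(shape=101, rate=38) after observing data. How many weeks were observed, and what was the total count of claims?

A Gamma(α, β) prior (rate parametrization) on a Poisson rate with n observations summing to S gives posterior Gamma(α+S, β+n).
Matching: Σxᵢ = 101 − 2 = 99 and n = 38 − 19 = 19.

n = 19 weeks with total 99 claims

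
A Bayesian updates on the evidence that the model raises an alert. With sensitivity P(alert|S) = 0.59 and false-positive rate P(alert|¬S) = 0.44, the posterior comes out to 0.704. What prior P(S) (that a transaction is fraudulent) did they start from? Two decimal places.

P(S) = 0.64

Bayes' rule in odds form gives O(S|E) = O(S)·[P(E|S)/P(E|¬S)], hence O(S) = O(S|E)/LR.
Posterior odds = 0.704/(1−0.704) = 2.3784. LR = 0.59/0.44 = 1.3409.
Prior odds = 2.3784/1.3409 = 1.7737, so P(S) = 1.7737/(1+1.7737) ≈ 0.64.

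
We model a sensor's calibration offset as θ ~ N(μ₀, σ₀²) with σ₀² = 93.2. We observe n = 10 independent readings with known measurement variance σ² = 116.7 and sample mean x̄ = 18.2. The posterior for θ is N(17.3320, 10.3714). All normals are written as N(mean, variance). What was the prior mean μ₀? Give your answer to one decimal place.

μ₀ = 10.4

With known observation variance, the Normal–Normal posterior has precision τ_n = τ₀ + n/σ² and mean μ_n = (τ₀μ₀ + (n/σ²)x̄)/τ_n.
Here τ₀ = 1/93.2 = 0.010730 and τ_data = 10/116.7 = 0.085690, so τ_n = 0.096420.
Rearranging for μ₀: μ₀ = (μ_n·τ_n − τ_data·x̄)/τ₀ = (17.3320·0.096420 − 0.085690·18.2) / 0.010730 = 0.111593/0.010730 ≈ 10.4.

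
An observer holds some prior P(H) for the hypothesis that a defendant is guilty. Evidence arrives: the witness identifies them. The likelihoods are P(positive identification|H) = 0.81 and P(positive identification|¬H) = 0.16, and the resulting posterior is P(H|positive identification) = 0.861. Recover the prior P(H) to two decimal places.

P(H) = 0.55

Bayes' rule in odds form gives O(H|E) = O(H)·[P(E|H)/P(E|¬H)], hence O(H) = O(H|E)/LR.
Posterior odds = 0.861/(1−0.861) = 6.1942. LR = 0.81/0.16 = 5.0625.
Prior odds = 6.1942/5.0625 = 1.2235, so P(H) = 1.2235/(1+1.2235) ≈ 0.55.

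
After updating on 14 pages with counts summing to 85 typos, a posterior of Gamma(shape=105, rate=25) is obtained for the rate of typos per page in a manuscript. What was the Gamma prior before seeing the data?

Gamma–Poisson conjugacy: posterior shape = α + Σxᵢ, posterior rate = β + n.
So α = 105 − 85 = 20 and β = 25 − 14 = 11.

Gamma(shape=20, rate=11)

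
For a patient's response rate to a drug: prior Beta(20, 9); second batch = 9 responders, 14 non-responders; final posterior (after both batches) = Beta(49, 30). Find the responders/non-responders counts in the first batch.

20 responders and 7 non-responders

Because Beta–binomial updating is additive in the counts, the combined data contributed (α_post−α_prior, β_post−β_prior) successes and failures.
Total across both batches: 49−20=29 responders, 30−9=21 non-responders.
Subtract the second batch: 29−9=20 responders and 21−14=7 non-responders.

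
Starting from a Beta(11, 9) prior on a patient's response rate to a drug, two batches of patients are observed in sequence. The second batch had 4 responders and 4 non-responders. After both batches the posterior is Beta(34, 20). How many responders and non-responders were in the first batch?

19 responders and 7 non-responders

Sequential conjugate updates are equivalent to a single update on the pooled data, so total successes = posterior α − prior α and total failures = posterior β − prior β.
Total across both batches: 34−11=23 responders, 20−9=11 non-responders.
Subtract the second batch: 23−4=19 responders and 11−4=7 non-responders.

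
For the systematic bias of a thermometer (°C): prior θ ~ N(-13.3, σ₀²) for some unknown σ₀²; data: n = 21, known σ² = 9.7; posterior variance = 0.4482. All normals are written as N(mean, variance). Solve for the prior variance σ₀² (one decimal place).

σ₀² = 15.1

For the Normal–Normal model with known σ², precisions add: τ_n = τ₀ + n/σ².
So 1/σ₀² = 1/0.4482 − 21/9.7 = 2.231147 − 2.164948 = 0.066199.
Hence σ₀² = 1/0.066199 ≈ 15.1.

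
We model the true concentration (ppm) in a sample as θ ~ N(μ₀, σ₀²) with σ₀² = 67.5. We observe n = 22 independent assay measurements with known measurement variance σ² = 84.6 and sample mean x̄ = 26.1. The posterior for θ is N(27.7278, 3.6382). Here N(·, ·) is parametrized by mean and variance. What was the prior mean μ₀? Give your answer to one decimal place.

The posterior mean is a precision-weighted average: μ_n = (τ₀μ₀ + τ_data·x̄)/(τ₀+τ_data), with τ₀=1/σ₀² and τ_data=n/σ².
Here τ₀ = 1/67.5 = 0.014815 and τ_data = 22/84.6 = 0.260047, so τ_n = 0.274862.
Rearranging for μ₀: μ₀ = (μ_n·τ_n − τ_data·x̄)/τ₀ = (27.7278·0.274862 − 0.260047·26.1) / 0.014815 = 0.834092/0.014815 ≈ 56.3.

μ₀ = 56.3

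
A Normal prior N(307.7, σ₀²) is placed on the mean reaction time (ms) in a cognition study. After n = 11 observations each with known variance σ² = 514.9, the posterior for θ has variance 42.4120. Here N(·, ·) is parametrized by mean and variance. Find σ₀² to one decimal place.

Posterior precision equals prior precision plus data precision: 1/σ_n² = 1/σ₀² + n/σ².
So 1/σ₀² = 1/42.4120 − 11/514.9 = 0.023578 − 0.021363 = 0.002215.
Hence σ₀² = 1/0.002215 ≈ 451.5.

σ₀² = 451.5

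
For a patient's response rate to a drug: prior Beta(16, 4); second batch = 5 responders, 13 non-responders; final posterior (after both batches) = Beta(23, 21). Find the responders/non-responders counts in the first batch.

2 responders and 4 non-responders

Sequential conjugate updates are equivalent to a single update on the pooled data, so total successes = posterior α − prior α and total failures = posterior β − prior β.
Total across both batches: 23−16=7 responders, 21−4=17 non-responders.
Subtract the second batch: 7−5=2 responders and 17−13=4 non-responders.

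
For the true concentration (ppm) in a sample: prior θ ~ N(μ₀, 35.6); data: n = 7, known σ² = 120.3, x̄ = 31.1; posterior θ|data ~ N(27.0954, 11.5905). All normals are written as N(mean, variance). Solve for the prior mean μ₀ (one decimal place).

With known observation variance, the Normal–Normal posterior has precision τ_n = τ₀ + n/σ² and mean μ_n = (τ₀μ₀ + (n/σ²)x̄)/τ_n.
Here τ₀ = 1/35.6 = 0.028090 and τ_data = 7/120.3 = 0.058188, so τ_n = 0.086278.
Rearranging for μ₀: μ₀ = (μ_n·τ_n − τ_data·x̄)/τ₀ = (27.0954·0.086278 − 0.058188·31.1) / 0.028090 = 0.528090/0.028090 ≈ 18.8.

μ₀ = 18.8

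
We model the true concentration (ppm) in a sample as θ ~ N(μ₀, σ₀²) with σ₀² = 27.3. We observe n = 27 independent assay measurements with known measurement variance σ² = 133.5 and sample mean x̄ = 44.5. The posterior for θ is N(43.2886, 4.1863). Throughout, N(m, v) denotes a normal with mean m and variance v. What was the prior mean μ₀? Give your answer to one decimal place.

With known observation variance, the Normal–Normal posterior has precision τ_n = τ₀ + n/σ² and mean μ_n = (τ₀μ₀ + (n/σ²)x̄)/τ_n.
Here τ₀ = 1/27.3 = 0.036630 and τ_data = 27/133.5 = 0.202247, so τ_n = 0.238877.
Rearranging for μ₀: μ₀ = (μ_n·τ_n − τ_data·x̄)/τ₀ = (43.2886·0.238877 − 0.202247·44.5) / 0.036630 = 1.340659/0.036630 ≈ 36.6.

μ₀ = 36.6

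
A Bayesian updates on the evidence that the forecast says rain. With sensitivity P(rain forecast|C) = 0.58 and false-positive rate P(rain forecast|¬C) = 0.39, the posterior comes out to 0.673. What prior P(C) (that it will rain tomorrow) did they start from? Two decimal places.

P(C) = 0.58

Bayes' rule in odds form gives O(C|E) = O(C)·[P(E|C)/P(E|¬C)], hence O(C) = O(C|E)/LR.
Posterior odds = 0.673/(1−0.673) = 2.0581. LR = 0.58/0.39 = 1.4872.
Prior odds = 2.0581/1.4872 = 1.3839, so P(C) = 1.3839/(1+1.3839) ≈ 0.58.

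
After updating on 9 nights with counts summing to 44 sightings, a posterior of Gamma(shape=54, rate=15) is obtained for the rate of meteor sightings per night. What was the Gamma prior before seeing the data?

Gamma–Poisson conjugacy: posterior shape = α + Σxᵢ, posterior rate = β + n.
So α = 54 − 44 = 10 and β = 15 − 9 = 6.

Gamma(shape=10, rate=6)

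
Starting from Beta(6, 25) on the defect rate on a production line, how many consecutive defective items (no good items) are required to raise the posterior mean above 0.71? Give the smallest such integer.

k = 56

After k defective items and 0 good items the posterior is Beta(6+k, 25), with mean (6+k)/(6+25+k).
Set (6+k)/(31+k) > 0.71 and solve: k > (0.71·31 − 6)/(1 − 0.71) = 55.207.
The smallest integer exceeding 55.207 is 56.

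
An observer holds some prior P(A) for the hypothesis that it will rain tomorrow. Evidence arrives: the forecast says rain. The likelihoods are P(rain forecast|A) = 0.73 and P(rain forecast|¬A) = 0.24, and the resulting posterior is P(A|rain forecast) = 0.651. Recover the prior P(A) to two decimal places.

P(A) = 0.38

Bayes' rule in odds form gives O(A|E) = O(A)·[P(E|A)/P(E|¬A)], hence O(A) = O(A|E)/LR.
Posterior odds = 0.651/(1−0.651) = 1.8653. LR = 0.73/0.24 = 3.0417.
Prior odds = 1.8653/3.0417 = 0.6132, so P(A) = 0.6132/(1+0.6132) ≈ 0.38.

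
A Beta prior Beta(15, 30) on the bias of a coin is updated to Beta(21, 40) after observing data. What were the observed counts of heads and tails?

A Beta(a, b) prior with s successes and f failures in binomial data gives a Beta(a+s, b+f) posterior.
Match parameters: s=21−15=6, f=40−30=10.

6 heads and 10 tails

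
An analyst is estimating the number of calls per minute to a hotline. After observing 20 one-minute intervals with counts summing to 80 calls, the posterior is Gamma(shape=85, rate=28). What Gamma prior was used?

Gamma(shape=5, rate=8)

Gamma–Poisson conjugacy: posterior shape = α + Σxᵢ, posterior rate = β + n.
So α = 85 − 80 = 5 and β = 28 − 20 = 8.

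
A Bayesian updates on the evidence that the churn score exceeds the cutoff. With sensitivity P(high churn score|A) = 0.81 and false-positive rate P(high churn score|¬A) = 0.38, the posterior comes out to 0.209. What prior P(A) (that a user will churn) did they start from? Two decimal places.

P(A) = 0.11

In odds form, posterior odds = prior odds × likelihood ratio, so prior odds = posterior odds ÷ LR.
Posterior odds = 0.209/(1−0.209) = 0.2642. LR = 0.81/0.38 = 2.1316.
Prior odds = 0.2642/2.1316 = 0.1239, so P(A) = 0.1239/(1+0.1239) ≈ 0.11.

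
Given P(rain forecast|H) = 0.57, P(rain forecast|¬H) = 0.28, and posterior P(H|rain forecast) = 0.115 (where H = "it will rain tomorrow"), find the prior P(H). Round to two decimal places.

P(H) = 0.06

In odds form, posterior odds = prior odds × likelihood ratio, so prior odds = posterior odds ÷ LR.
Posterior odds = 0.115/(1−0.115) = 0.1299. LR = 0.57/0.28 = 2.0357.
Prior odds = 0.1299/2.0357 = 0.0638, so P(H) = 0.0638/(1+0.0638) ≈ 0.06.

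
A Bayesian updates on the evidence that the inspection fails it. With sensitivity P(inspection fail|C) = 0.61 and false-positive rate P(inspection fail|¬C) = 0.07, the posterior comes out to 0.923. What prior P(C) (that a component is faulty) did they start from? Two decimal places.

P(C) = 0.58

In odds form, posterior odds = prior odds × likelihood ratio, so prior odds = posterior odds ÷ LR.
Posterior odds = 0.923/(1−0.923) = 11.9870. LR = 0.61/0.07 = 8.7143.
Prior odds = 11.9870/8.7143 = 1.3756, so P(C) = 1.3756/(1+1.3756) ≈ 0.58.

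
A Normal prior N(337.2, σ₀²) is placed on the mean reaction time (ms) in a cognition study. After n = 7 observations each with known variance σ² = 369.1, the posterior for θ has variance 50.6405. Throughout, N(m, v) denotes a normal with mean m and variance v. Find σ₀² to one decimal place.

For the Normal–Normal model with known σ², precisions add: τ_n = τ₀ + n/σ².
So 1/σ₀² = 1/50.6405 − 7/369.1 = 0.019747 − 0.018965 = 0.000782.
Hence σ₀² = 1/0.000782 ≈ 1278.8.

σ₀² = 1278.8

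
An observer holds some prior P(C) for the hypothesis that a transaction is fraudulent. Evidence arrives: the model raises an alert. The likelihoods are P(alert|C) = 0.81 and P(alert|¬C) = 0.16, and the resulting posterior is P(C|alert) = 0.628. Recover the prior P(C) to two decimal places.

P(C) = 0.25

Bayes' rule in odds form gives O(C|E) = O(C)·[P(E|C)/P(E|¬C)], hence O(C) = O(C|E)/LR.
Posterior odds = 0.628/(1−0.628) = 1.6882. LR = 0.81/0.16 = 5.0625.
Prior odds = 1.6882/5.0625 = 0.3335, so P(C) = 0.3335/(1+0.3335) ≈ 0.25.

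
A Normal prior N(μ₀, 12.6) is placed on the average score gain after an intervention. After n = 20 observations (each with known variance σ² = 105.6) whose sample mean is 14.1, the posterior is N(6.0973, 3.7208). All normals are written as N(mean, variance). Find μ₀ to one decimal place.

The posterior mean is a precision-weighted average: μ_n = (τ₀μ₀ + τ_data·x̄)/(τ₀+τ_data), with τ₀=1/σ₀² and τ_data=n/σ².
Here τ₀ = 1/12.6 = 0.079365 and τ_data = 20/105.6 = 0.189394, so τ_n = 0.268759.
Rearranging for μ₀: μ₀ = (μ_n·τ_n − τ_data·x̄)/τ₀ = (6.0973·0.268759 − 0.189394·14.1) / 0.079365 = -1.031751/0.079365 ≈ -13.0.

μ₀ = -13.0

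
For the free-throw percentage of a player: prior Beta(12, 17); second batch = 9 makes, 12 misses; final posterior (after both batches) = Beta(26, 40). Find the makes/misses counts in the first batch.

Sequential conjugate updates are equivalent to a single update on the pooled data, so total successes = posterior α − prior α and total failures = posterior β − prior β.
Total across both batches: 26−12=14 makes, 40−17=23 misses.
Subtract the second batch: 14−9=5 makes and 23−12=11 misses.

5 makes and 11 misses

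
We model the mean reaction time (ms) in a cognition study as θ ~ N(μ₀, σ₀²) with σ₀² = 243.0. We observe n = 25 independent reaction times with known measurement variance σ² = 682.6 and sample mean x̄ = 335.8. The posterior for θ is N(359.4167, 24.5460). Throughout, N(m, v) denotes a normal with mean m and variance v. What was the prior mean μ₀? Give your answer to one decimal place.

The posterior mean is a precision-weighted average: μ_n = (τ₀μ₀ + τ_data·x̄)/(τ₀+τ_data), with τ₀=1/σ₀² and τ_data=n/σ².
Here τ₀ = 1/243.0 = 0.004115 and τ_data = 25/682.6 = 0.036625, so τ_n = 0.040740.
Rearranging for μ₀: μ₀ = (μ_n·τ_n − τ_data·x̄)/τ₀ = (359.4167·0.040740 − 0.036625·335.8) / 0.004115 = 2.343961/0.004115 ≈ 569.6.

μ₀ = 569.6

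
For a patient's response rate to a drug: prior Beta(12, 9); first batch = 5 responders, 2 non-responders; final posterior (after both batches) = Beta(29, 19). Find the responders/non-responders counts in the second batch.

12 responders and 8 non-responders

Sequential conjugate updates are equivalent to a single update on the pooled data, so total successes = posterior α − prior α and total failures = posterior β − prior β.
Total across both batches: 29−12=17 responders, 19−9=10 non-responders.
Subtract the first batch: 17−5=12 responders and 10−2=8 non-responders.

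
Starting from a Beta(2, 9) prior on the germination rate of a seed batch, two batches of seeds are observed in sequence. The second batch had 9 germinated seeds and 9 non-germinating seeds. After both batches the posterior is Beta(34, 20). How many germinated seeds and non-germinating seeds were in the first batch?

23 germinated seeds and 2 non-germinating seeds

Because Beta–binomial updating is additive in the counts, the combined data contributed (α_post−α_prior, β_post−β_prior) successes and failures.
Total across both batches: 34−2=32 germinated seeds, 20−9=11 non-germinating seeds.
Subtract the second batch: 32−9=23 germinated seeds and 11−9=2 non-germinating seeds.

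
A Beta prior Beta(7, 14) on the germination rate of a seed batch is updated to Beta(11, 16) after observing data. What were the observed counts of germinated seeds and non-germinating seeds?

4 germinated seeds and 2 non-germinating seeds

A Beta(α, β) prior with s successes and f failures in binomial data gives a Beta(α+s, β+f) posterior.
So s = 11 − 7 = 4 and f = 16 − 14 = 2.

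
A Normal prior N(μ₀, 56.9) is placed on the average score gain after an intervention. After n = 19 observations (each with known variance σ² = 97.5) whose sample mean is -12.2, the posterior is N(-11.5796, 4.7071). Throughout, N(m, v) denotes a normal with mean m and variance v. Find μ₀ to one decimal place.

μ₀ = -4.7

The posterior mean is a precision-weighted average: μ_n = (τ₀μ₀ + τ_data·x̄)/(τ₀+τ_data), with τ₀=1/σ₀² and τ_data=n/σ².
Here τ₀ = 1/56.9 = 0.017575 and τ_data = 19/97.5 = 0.194872, so τ_n = 0.212447.
Rearranging for μ₀: μ₀ = (μ_n·τ_n − τ_data·x̄)/τ₀ = (-11.5796·0.212447 − 0.194872·-12.2) / 0.017575 = -0.082613/0.017575 ≈ -4.7.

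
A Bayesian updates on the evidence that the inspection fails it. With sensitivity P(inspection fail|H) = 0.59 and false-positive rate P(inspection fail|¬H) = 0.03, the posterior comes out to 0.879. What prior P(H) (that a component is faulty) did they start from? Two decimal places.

P(H) = 0.27

Bayes' rule in odds form gives O(H|E) = O(H)·[P(E|H)/P(E|¬H)], hence O(H) = O(H|E)/LR.
Posterior odds = 0.879/(1−0.879) = 7.2645. LR = 0.59/0.03 = 19.6667.
Prior odds = 7.2645/19.6667 = 0.3694, so P(H) = 0.3694/(1+0.3694) ≈ 0.27.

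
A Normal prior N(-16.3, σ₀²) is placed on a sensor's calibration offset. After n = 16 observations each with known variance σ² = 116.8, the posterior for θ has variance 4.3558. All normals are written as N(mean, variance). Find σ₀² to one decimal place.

Posterior precision equals prior precision plus data precision: 1/σ_n² = 1/σ₀² + n/σ².
So 1/σ₀² = 1/4.3558 − 16/116.8 = 0.229579 − 0.136986 = 0.092593.
Hence σ₀² = 1/0.092593 ≈ 10.8.

σ₀² = 10.8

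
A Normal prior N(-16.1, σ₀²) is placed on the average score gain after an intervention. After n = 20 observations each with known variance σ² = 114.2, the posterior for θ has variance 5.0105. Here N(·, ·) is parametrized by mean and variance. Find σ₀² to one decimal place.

Posterior precision equals prior precision plus data precision: 1/σ_n² = 1/σ₀² + n/σ².
So 1/σ₀² = 1/5.0105 − 20/114.2 = 0.199581 − 0.175131 = 0.024450.
Hence σ₀² = 1/0.024450 ≈ 40.9.

σ₀² = 40.9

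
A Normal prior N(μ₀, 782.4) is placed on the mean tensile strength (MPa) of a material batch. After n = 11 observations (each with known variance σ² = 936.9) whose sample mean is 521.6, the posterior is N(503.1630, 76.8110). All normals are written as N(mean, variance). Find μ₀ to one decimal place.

μ₀ = 333.8

With known observation variance, the Normal–Normal posterior has precision τ_n = τ₀ + n/σ² and mean μ_n = (τ₀μ₀ + (n/σ²)x̄)/τ_n.
Here τ₀ = 1/782.4 = 0.001278 and τ_data = 11/936.9 = 0.011741, so τ_n = 0.013019.
Rearranging for μ₀: μ₀ = (μ_n·τ_n − τ_data·x̄)/τ₀ = (503.1630·0.013019 − 0.011741·521.6) / 0.001278 = 0.426573/0.001278 ≈ 333.8.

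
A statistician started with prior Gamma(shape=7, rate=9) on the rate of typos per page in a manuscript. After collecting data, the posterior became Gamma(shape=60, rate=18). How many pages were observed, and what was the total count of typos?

n = 9 pages with total 53 typos

A Gamma(α, β) prior (rate parametrization) on a Poisson rate with n observations summing to S gives posterior Gamma(α+S, β+n).
Matching: Σxᵢ = 60 − 7 = 53 and n = 18 − 9 = 9.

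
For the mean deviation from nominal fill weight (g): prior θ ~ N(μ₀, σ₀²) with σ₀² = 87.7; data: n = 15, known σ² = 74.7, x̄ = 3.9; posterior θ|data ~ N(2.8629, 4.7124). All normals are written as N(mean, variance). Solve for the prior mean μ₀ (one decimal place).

With known observation variance, the Normal–Normal posterior has precision τ_n = τ₀ + n/σ² and mean μ_n = (τ₀μ₀ + (n/σ²)x̄)/τ_n.
Here τ₀ = 1/87.7 = 0.011403 and τ_data = 15/74.7 = 0.200803, so τ_n = 0.212206.
Rearranging for μ₀: μ₀ = (μ_n·τ_n − τ_data·x̄)/τ₀ = (2.8629·0.212206 − 0.200803·3.9) / 0.011403 = -0.175607/0.011403 ≈ -15.4.

μ₀ = -15.4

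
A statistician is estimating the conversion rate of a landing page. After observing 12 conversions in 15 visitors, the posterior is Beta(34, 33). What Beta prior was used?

Beta is conjugate to the binomial likelihood: posterior = Beta(α+s, β+f).
Subtract the data counts: 34−12=22, 33−3=30.

Beta(22, 30)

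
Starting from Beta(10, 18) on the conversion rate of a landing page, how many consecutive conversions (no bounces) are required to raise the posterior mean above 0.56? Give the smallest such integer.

After k conversions and 0 bounces the posterior is Beta(10+k, 18), with mean (10+k)/(10+18+k).
Set (10+k)/(28+k) > 0.56 and solve: k > (0.56·28 − 10)/(1 − 0.56) = 12.909.
The smallest integer exceeding 12.909 is 13, and checking k=13: (23)/(41) = 0.5610 > 0.56.

k = 13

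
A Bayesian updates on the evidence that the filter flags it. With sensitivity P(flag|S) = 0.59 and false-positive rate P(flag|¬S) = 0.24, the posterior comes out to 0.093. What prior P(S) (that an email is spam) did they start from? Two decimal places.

P(S) = 0.04

In odds form, posterior odds = prior odds × likelihood ratio, so prior odds = posterior odds ÷ LR.
Posterior odds = 0.093/(1−0.093) = 0.1025. LR = 0.59/0.24 = 2.4583.
Prior odds = 0.1025/2.4583 = 0.0417, so P(S) = 0.0417/(1+0.0417) ≈ 0.04.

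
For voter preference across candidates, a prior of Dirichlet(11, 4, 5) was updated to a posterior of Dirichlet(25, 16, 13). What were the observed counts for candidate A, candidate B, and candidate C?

For a Dirichlet(α) prior with multinomial counts c, the posterior is Dirichlet(α + c) componentwise.
Counts are posterior − prior componentwise: 25−11=14, 16−4=12, 13−5=8.

counts (14, 12, 8)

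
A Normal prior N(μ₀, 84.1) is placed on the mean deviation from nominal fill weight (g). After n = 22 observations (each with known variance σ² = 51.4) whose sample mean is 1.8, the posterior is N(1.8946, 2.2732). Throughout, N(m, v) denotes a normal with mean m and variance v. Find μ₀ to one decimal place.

μ₀ = 5.3

With known observation variance, the Normal–Normal posterior has precision τ_n = τ₀ + n/σ² and mean μ_n = (τ₀μ₀ + (n/σ²)x̄)/τ_n.
Here τ₀ = 1/84.1 = 0.011891 and τ_data = 22/51.4 = 0.428016, so τ_n = 0.439907.
Rearranging for μ₀: μ₀ = (μ_n·τ_n − τ_data·x̄)/τ₀ = (1.8946·0.439907 − 0.428016·1.8) / 0.011891 = 0.063019/0.011891 ≈ 5.3.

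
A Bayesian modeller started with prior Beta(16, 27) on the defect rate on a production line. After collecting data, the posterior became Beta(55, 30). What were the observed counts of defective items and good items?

39 defective items and 3 good items

Under Beta–binomial conjugacy the posterior parameters are (α+s, β+f).
Match parameters: s=55−16=39, f=30−27=3.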